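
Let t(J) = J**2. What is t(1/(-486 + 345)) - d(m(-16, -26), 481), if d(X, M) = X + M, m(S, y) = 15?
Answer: -9860975/19881 ≈ -496.00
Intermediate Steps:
d(X, M) = M + X
t(1/(-486 + 345)) - d(m(-16, -26), 481) = (1/(-486 + 345))**2 - (481 + 15) = (1/(-141))**2 - 1*496 = (-1/141)**2 - 496 = 1/19881 - 496 = -9860975/19881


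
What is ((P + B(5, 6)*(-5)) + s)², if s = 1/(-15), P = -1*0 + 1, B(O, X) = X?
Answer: 190096/225 ≈ 844.87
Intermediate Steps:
P = 1 (P = 0 + 1 = 1)
s = -1/15 ≈ -0.066667
((P + B(5, 6)*(-5)) + s)² = ((1 + 6*(-5)) - 1/15)² = ((1 - 30) - 1/15)² = (-29 - 1/15)² = (-436/15)² = 190096/225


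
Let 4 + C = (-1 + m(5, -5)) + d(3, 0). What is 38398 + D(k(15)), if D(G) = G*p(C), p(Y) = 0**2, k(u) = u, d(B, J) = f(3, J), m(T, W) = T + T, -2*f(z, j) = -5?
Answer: 38398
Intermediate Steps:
f(z, j) = 5/2 (f(z, j) = -1/2*(-5) = 5/2)
m(T, W) = 2*T
d(B, J) = 5/2
C = 15/2 (C = -4 + ((-1 + 2*5) + 5/2) = -4 + ((-1 + 10) + 5/2) = -4 + (9 + 5/2) = -4 + 23/2 = 15/2 ≈ 7.5000)
p(Y) = 0
D(G) = 0 (D(G) = G*0 = 0)
38398 + D(k(15)) = 38398 + 0 = 38398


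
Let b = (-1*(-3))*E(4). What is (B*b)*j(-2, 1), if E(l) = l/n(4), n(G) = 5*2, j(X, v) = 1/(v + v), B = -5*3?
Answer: -9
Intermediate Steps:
B = -15
j(X, v) = 1/(2*v)
n(G) = 10
E(l) = l/10
b = 6/5 (b = (-1*(-3))*((⅒)*4) = 3*(⅖) = 6/5 ≈ 1.2000)
(B*b)*j(-2, 1) = (-15*6/5)*((½)/1) = -9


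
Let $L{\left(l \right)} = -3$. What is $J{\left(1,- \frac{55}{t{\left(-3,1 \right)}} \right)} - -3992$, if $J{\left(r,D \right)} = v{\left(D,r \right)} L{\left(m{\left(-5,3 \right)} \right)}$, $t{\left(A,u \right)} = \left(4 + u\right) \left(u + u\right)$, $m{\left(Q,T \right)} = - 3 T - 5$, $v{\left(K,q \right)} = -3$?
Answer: $4001$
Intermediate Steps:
$m{\left(Q,T \right)} = -5 - 3 T$
$t{\left(A,u \right)} = 2 u \left(4 + u\right)$ ($t{\left(A,u \right)} = \left(4 + u\right) 2 u = 2 u \left(4 + u\right)$)
$J{\left(r,D \right)} = 9$ ($J{\left(r,D \right)} = \left(-3\right) \left(-3\right) = 9$)
$J{\left(1,- \frac{55}{t{\left(-3,1 \right)}} \right)} - -3992 = 9 - -3992 = 9 + 3992 = 4001$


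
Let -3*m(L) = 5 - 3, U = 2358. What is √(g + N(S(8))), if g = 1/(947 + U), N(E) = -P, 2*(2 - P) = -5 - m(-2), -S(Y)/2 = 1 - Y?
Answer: I*√1638334770/19830 ≈ 2.0412*I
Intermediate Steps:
m(L) = -⅔ (m(L) = -(5 - 3)/3 = -⅓*2 = -⅔)
S(Y) = -2 + 2*Y (S(Y) = -2*(1 - Y) = -2 + 2*Y)
P = 25/6 (P = 2 - (-5 - 1*(-⅔))/2 = 2 - (-5 + ⅔)/2 = 2 - ½*(-13/3) = 2 + 13/6 = 25/6 ≈ 4.1667)
N(E) = -25/6 (N(E) = -1*25/6 = -25/6)
g = 1/3305 (g = 1/(947 + 2358) = 1/3305 ≈ 0.00030257)
√(g + N(S(8))) = √(1/3305 - 25/6) = √(-82619/19830) = I*√1638334770/19830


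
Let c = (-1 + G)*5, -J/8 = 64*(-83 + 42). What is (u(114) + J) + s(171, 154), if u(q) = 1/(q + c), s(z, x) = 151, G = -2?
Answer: 2093158/99 ≈ 21143.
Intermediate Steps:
J = 20992 (J = -512*(-83 + 42) = -512*(-41) = -8*(-2624) = 20992)
c = -15 (c = (-1 - 2)*5 = -3*5 = -15)
u(q) = 1/(-15 + q) (u(q) = 1/(q - 15) = 1/(-15 + q))
(u(114) + J) + s(171, 154) = (1/(-15 + 114) + 20992) + 151 = (1/99 + 20992) + 151 = 2078209/99 + 151 = 2093158/99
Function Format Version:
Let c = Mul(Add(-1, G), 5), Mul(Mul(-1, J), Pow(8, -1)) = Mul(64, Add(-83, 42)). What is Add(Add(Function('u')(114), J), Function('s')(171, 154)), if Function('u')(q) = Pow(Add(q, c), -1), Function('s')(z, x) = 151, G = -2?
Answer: Rational(2093158, 99) ≈ 21143.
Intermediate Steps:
J = 20992 (J = Mul(-8, Mul(64, Add(-83, 42))) = Mul(-8, Mul(64, -41)) = Mul(-8, -2624) = 20992)
c = -15 (c = Mul(Add(-1, -2), 5) = Mul(-3, 5) = -15)
Function('u')(q) = Pow(Add(-15, q), -1) (Function('u')(q) = Pow(Add(q, -15), -1) = Pow(Add(-15, q), -1))
Add(Add(Function('u')(114), J), Function('s')(171, 154)) = Add(Add(Pow(Add(-15, 114), -1), 20992), 151) = Add(Add(Pow(99, -1), 20992), 151) = Add(Add(Rational(1, 99), 20992), 151) = Add(Rational(2078209, 99), 151) = Rational(2093158, 99)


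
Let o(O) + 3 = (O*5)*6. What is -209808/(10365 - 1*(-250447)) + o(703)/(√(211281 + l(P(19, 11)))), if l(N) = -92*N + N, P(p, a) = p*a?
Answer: -52452/65203 + 21087*√192262/192262 ≈ 47.287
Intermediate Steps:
P(p, a) = a*p
l(N) = -91*N
o(O) = -3 + 30*O (o(O) = -3 + (O*5)*6 = -3 + (5*O)*6 = -3 + 30*O)
-209808/(10365 - 1*(-250447)) + o(703)/(√(211281 + l(P(19, 11)))) = -209808/(10365 - 1*(-250447)) + (-3 + 30*703)/(√(211281 - 1001*19)) = -209808/(10365 + 250447) + (-3 + 21090)/(√(211281 - 91*209)) = -209808/260812 + 21087/(√(211281 - 19019)) = -209808*1/260812 + 21087/(√192262) = -52452/65203 + 21087*(√192262/192262) = -52452/65203 + 21087*√192262/192262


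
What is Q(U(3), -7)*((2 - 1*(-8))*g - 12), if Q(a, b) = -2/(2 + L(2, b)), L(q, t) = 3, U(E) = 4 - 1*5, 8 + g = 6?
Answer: 64/5 ≈ 12.800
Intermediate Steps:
g = -2 (g = -8 + 6 = -2)
U(E) = -1 (U(E) = 4 - 5 = -1)
Q(a, b) = -⅖ (Q(a, b) = -2/(2 + 3) = -2/5 = (⅕)*(-2) = -⅖)
Q(U(3), -7)*((2 - 1*(-8))*g - 12) = -2*((2 - 1*(-8))*(-2) - 12)/5 = -2*((2 + 8)*(-2) - 12)/5 = -2*(10*(-2) - 12)/5 = -2*(-20 - 12)/5 = -⅖*(-32) = 64/5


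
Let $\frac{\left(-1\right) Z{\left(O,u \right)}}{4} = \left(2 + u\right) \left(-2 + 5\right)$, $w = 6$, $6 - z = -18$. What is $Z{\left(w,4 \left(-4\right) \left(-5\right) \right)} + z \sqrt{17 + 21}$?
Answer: $-984 + 24 \sqrt{38} \approx -836.05$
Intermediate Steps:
$z = 24$ ($z = 6 - -18 = 6 + 18 = 24$)
$Z{\left(O,u \right)} = -24 - 12 u$ ($Z{\left(O,u \right)} = - 4 \left(2 + u\right) \left(-2 + 5\right) = - 4 \left(2 + u\right) 3 = - 4 \left(6 + 3 u\right) = -24 - 12 u$)
$Z{\left(w,4 \left(-4\right) \left(-5\right) \right)} + z \sqrt{17 + 21} = \left(-24 - 12 \cdot 4 \left(-4\right) \left(-5\right)\right) + 24 \sqrt{17 + 21} = \left(-24 - 12 \left(\left(-16\right) \left(-5\right)\right)\right) + 24 \sqrt{38} = \left(-24 - 960\right) + 24 \sqrt{38} = -984 + 24 \sqrt{38}$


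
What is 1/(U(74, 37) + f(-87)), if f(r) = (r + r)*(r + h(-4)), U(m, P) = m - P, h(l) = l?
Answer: 1/15871 ≈ 6.3008e-5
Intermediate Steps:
f(r) = 2*r*(-4 + r) (f(r) = (r + r)*(r - 4) = (2*r)*(-4 + r) = 2*r*(-4 + r))
1/(U(74, 37) + f(-87)) = 1/((74 - 1*37) + 2*(-87)*(-4 - 87)) = 1/((74 - 37) + 2*(-87)*(-91)) = 1/(37 + 15834) = 1/15871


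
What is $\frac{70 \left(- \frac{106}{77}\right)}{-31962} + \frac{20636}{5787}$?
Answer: $\frac{1210230062}{339100839} \approx 3.5689$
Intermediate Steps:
$\frac{70 \left(- \frac{106}{77}\right)}{-31962} + \frac{20636}{5787} = 70 \left(\left(-106\right) \frac{1}{77}\right) \left(- \frac{1}{31962}\right) + 20636 \cdot \frac{1}{5787} = 70 \left(- \frac{106}{77}\right) \left(- \frac{1}{31962}\right) + \frac{20636}{5787} = \left(- \frac{1060}{11}\right) \left(- \frac{1}{31962}\right) + \frac{20636}{5787} = \frac{530}{175791} + \frac{20636}{5787} = \frac{1210230062}{339100839}$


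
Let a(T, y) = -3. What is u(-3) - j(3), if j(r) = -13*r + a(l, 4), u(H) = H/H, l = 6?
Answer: 43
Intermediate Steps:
u(H) = 1
j(r) = -3 - 13*r (j(r) = -13*r - 3 = -3 - 13*r)
u(-3) - j(3) = 1 - (-3 - 13*3) = 1 - (-3 - 39) = 1 - 1*(-42) = 1 + 42 = 43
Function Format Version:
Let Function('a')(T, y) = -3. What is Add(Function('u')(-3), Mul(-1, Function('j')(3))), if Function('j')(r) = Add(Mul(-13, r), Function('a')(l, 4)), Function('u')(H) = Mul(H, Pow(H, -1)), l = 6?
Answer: 43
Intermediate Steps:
Function('u')(H) = 1
Function('j')(r) = Add(-3, Mul(-13, r)) (Function('j')(r) = Add(Mul(-13, r), -3) = Add(-3, Mul(-13, r)))
Add(Function('u')(-3), Mul(-1, Function('j')(3))) = Add(1, Mul(-1, Add(-3, Mul(-13, 3)))) = Add(1, Mul(-1, Add(-3, -39))) = Add(1, Mul(-1, -42)) = Add(1, 42) = 43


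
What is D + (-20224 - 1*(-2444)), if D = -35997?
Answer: -53777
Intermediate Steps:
D + (-20224 - 1*(-2444)) = -35997 + (-20224 - 1*(-2444)) = -35997 + (-20224 + 2444) = -35997 - 17780 = -53777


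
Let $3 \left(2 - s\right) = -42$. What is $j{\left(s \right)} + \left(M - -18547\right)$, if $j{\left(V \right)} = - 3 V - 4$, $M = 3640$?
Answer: $22135$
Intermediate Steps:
$s = 16$ ($s = 2 - -14 = 2 + 14 = 16$)
$j{\left(V \right)} = -4 - 3 V$
$j{\left(s \right)} + \left(M - -18547\right) = \left(-4 - 48\right) + \left(3640 - -18547\right) = \left(-4 - 48\right) + \left(3640 + 18547\right) = -52 + 22187 = 22135$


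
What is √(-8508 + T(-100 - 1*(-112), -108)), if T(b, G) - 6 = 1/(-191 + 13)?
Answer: I*√269377546/178 ≈ 92.206*I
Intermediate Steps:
T(b, G) = 1067/178 (T(b, G) = 6 + 1/(-191 + 13) = 6 + 1/(-178) = 6 - 1/178 = 1067/178)
√(-8508 + T(-100 - 1*(-112), -108)) = √(-8508 + 1067/178) = √(-1513357/178) = I*√269377546/178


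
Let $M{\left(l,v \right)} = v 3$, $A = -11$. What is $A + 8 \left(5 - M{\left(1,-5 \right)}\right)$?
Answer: $149$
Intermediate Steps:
$M{\left(l,v \right)} = 3 v$
$A + 8 \left(5 - M{\left(1,-5 \right)}\right) = -11 + 8 \left(5 - 3 \left(-5\right)\right) = -11 + 8 \left(5 - -15\right) = -11 + 8 \left(5 + 15\right) = -11 + 8 \cdot 20 = -11 + 160 = 149$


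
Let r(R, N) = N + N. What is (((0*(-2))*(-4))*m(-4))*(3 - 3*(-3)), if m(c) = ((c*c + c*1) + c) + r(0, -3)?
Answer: 0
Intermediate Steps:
r(R, N) = 2*N
m(c) = -6 + c² + 2*c (m(c) = ((c*c + c*1) + c) + 2*(-3) = ((c² + c) + c) - 6 = ((c + c²) + c) - 6 = (c² + 2*c) - 6 = -6 + c² + 2*c)
(((0*(-2))*(-4))*m(-4))*(3 - 3*(-3)) = (((0*(-2))*(-4))*(-6 + (-4)² + 2*(-4)))*(3 - 3*(-3)) = ((0*(-4))*(-6 + 16 - 8))*(3 + 9) = (0*2)*12 = 0*12 = 0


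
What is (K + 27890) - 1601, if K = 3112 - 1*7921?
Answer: 21480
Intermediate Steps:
K = -4809 (K = 3112 - 7921 = -4809)
(K + 27890) - 1601 = (-4809 + 27890) - 1601 = 23081 - 1601 = 21480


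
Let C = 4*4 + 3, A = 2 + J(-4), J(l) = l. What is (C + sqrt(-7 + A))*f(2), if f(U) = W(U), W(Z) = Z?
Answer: 38 + 6*I ≈ 38.0 + 6.0*I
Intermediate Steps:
f(U) = U
A = -2 (A = 2 - 4 = -2)
C = 19 (C = 16 + 3 = 19)
(C + sqrt(-7 + A))*f(2) = (19 + sqrt(-7 - 2))*2 = (19 + sqrt(-9))*2 = (19 + 3*I)*2 = 38 + 6*I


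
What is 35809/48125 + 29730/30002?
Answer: 178935562/103131875 ≈ 1.7350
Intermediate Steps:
35809/48125 + 29730/30002 = 35809*(1/48125) + 29730*(1/30002) = 35809/48125 + 14865/15001 = 178935562/103131875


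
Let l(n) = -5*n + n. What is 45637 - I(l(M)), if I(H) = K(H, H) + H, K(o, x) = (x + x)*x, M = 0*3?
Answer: 45637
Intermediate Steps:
M = 0
K(o, x) = 2*x² (K(o, x) = (2*x)*x = 2*x²)
l(n) = -4*n
I(H) = H + 2*H² (I(H) = 2*H² + H = H + 2*H²)
45637 - I(l(M)) = 45637 - (-4*0)*(1 + 2*(-4*0)) = 45637 - 0*(1 + 2*0) = 45637 - 0*(1 + 0) = 45637 - 0 = 45637 - 1*0 = 45637 + 0 = 45637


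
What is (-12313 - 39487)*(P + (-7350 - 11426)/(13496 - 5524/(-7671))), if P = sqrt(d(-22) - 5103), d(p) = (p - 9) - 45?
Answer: 373039502640/5176667 - 51800*I*sqrt(5179) ≈ 72062.0 - 3.7278e+6*I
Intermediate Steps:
d(p) = -54 + p (d(p) = (-9 + p) - 45 = -54 + p)
P = I*sqrt(5179) (P = sqrt((-54 - 22) - 5103) = sqrt(-76 - 5103) = sqrt(-5179) = I*sqrt(5179) ≈ 71.965*I)
(-12313 - 39487)*(P + (-7350 - 11426)/(13496 - 5524/(-7671))) = (-12313 - 39487)*(I*sqrt(5179) + (-7350 - 11426)/(13496 - 5524/(-7671))) = -51800*(I*sqrt(5179) - 18776/(13496 - 5524*(-1/7671))) = -51800*(I*sqrt(5179) - 18776/(13496 + 5524/7671)) = -51800*(I*sqrt(5179) - 18776/103533340/7671) = -51800*(I*sqrt(5179) - 18776*7671/103533340) = -51800*(I*sqrt(5179) - 36007674/25883335) = -51800*(-36007674/25883335 + I*sqrt(5179)) = 373039502640/5176667 - 51800*I*sqrt(5179)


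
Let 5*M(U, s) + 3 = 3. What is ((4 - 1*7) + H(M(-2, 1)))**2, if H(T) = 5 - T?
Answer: 4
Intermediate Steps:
M(U, s) = 0 (M(U, s) = -3/5 + (1/5)*3 = -3/5 + 3/5 = 0)
((4 - 1*7) + H(M(-2, 1)))**2 = ((4 - 1*7) + (5 - 1*0))**2 = ((4 - 7) + (5 + 0))**2 = (-3 + 5)**2 = 2**2 = 4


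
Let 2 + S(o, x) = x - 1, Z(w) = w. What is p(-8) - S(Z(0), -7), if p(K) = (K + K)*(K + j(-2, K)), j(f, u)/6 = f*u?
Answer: -1398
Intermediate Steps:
j(f, u) = 6*f*u (j(f, u) = 6*(f*u) = 6*f*u)
S(o, x) = -3 + x (S(o, x) = -2 + (x - 1) = -2 + (-1 + x) = -3 + x)
p(K) = -22*K**2 (p(K) = (K + K)*(K + 6*(-2)*K) = (2*K)*(K - 12*K) = (2*K)*(-11*K) = -22*K**2)
p(-8) - S(Z(0), -7) = -22*(-8)**2 - (-3 - 7) = -22*64 - 1*(-10) = -1408 + 10 = -1398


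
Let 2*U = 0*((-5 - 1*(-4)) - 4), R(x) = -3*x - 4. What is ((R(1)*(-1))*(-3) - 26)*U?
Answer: 0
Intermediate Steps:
R(x) = -4 - 3*x
U = 0 (U = (0*((-5 - 1*(-4)) - 4))/2 = (0*((-5 + 4) - 4))/2 = (0*(-1 - 4))/2 = (0*(-5))/2 = (½)*0 = 0)
((R(1)*(-1))*(-3) - 26)*U = (((-4 - 3*1)*(-1))*(-3) - 26)*0 = (((-4 - 3)*(-1))*(-3) - 26)*0 = (-7*(-1)*(-3) - 26)*0 = (7*(-3) - 26)*0 = (-21 - 26)*0 = -47*0 = 0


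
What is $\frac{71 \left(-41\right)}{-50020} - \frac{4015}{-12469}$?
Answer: $\frac{5783599}{15212180} \approx 0.3802$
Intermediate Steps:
$\frac{71 \left(-41\right)}{-50020} - \frac{4015}{-12469} = \left(-2911\right) \left(- \frac{1}{50020}\right) - - \frac{4015}{12469} = \frac{71}{1220} + \frac{4015}{12469} = \frac{5783599}{15212180}$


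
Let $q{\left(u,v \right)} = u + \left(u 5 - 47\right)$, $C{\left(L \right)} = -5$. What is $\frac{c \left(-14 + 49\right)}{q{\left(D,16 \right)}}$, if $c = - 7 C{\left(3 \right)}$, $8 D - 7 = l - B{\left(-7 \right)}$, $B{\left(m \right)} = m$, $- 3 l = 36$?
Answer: $- \frac{350}{13} \approx -26.923$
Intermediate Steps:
$l = -12$ ($l = \left(- \frac{1}{3}\right) 36 = -12$)
$D = \frac{1}{4}$ ($D = \frac{7}{8} + \frac{-12 - -7}{8} = \frac{7}{8} + \frac{-12 + 7}{8} = \frac{7}{8} + \frac{1}{8} \left(-5\right) = \frac{7}{8} - \frac{5}{8} = \frac{1}{4} \approx 0.25$)
$q{\left(u,v \right)} = -47 + 6 u$ ($q{\left(u,v \right)} = u + \left(5 u - 47\right) = u + \left(-47 + 5 u\right) = -47 + 6 u$)
$c = 35$ ($c = \left(-7\right) \left(-5\right) = 35$)
$\frac{c \left(-14 + 49\right)}{q{\left(D,16 \right)}} = \frac{35 \left(-14 + 49\right)}{-47 + 6 \cdot \frac{1}{4}} = \frac{35 \cdot 35}{-47 + \frac{3}{2}} = \frac{1225}{- \frac{91}{2}} = 1225 \left(- \frac{2}{91}\right) = - \frac{350}{13}$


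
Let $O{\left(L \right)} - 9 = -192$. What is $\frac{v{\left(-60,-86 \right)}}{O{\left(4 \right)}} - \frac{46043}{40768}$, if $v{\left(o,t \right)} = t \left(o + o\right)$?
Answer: $- \frac{143050543}{2486848} \approx -57.523$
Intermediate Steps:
$O{\left(L \right)} = -183$ ($O{\left(L \right)} = 9 - 192 = -183$)
$v{\left(o,t \right)} = 2 o t$ ($v{\left(o,t \right)} = t 2 o = 2 o t$)
$\frac{v{\left(-60,-86 \right)}}{O{\left(4 \right)}} - \frac{46043}{40768} = \frac{2 \left(-60\right) \left(-86\right)}{-183} - \frac{46043}{40768} = 10320 \left(- \frac{1}{183}\right) - \frac{46043}{40768} = - \frac{3440}{61} - \frac{46043}{40768} = - \frac{143050543}{2486848}$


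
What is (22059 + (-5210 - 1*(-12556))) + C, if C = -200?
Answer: 29205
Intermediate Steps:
(22059 + (-5210 - 1*(-12556))) + C = (22059 + (-5210 - 1*(-12556))) - 200 = (22059 + (-5210 + 12556)) - 200 = (22059 + 7346) - 200 = 29405 - 200 = 29205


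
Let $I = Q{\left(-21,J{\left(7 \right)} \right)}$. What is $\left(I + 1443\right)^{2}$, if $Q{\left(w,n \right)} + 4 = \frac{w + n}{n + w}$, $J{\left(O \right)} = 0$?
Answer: $2073600$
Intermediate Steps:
$Q{\left(w,n \right)} = -3$ ($Q{\left(w,n \right)} = -4 + \frac{w + n}{n + w} = -4 + \frac{n + w}{n + w} = -4 + 1 = -3$)
$I = -3$
$\left(I + 1443\right)^{2} = \left(-3 + 1443\right)^{2} = 1440^{2} = 2073600$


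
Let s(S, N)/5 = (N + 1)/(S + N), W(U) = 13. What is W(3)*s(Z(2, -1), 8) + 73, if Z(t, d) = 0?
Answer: 1169/8 ≈ 146.13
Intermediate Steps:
s(S, N) = 5*(1 + N)/(N + S) (s(S, N) = 5*((N + 1)/(S + N)) = 5*((1 + N)/(N + S)) = 5*(1 + N)/(N + S))
W(3)*s(Z(2, -1), 8) + 73 = 13*(5*(1 + 8)/(8 + 0)) + 73 = 13*(5*9/8) + 73 = 13*(5*(⅛)*9) + 73 = 13*(45/8) + 73 = 585/8 + 73 = 1169/8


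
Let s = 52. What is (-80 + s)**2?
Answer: 784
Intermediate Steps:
(-80 + s)**2 = (-80 + 52)**2 = (-28)**2 = 784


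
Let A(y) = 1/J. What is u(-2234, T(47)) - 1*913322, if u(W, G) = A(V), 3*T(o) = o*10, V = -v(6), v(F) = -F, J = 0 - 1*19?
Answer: -17353119/19 ≈ -9.1332e+5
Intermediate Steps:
J = -19 (J = 0 - 19 = -19)
V = 6 (V = -(-1)*6 = -1*(-6) = 6)
A(y) = -1/19 (A(y) = 1/(-19) = -1/19)
T(o) = 10*o/3 (T(o) = (o*10)/3 = (10*o)/3 = 10*o/3)
u(W, G) = -1/19
u(-2234, T(47)) - 1*913322 = -1/19 - 1*913322 = -1/19 - 913322 = -17353119/19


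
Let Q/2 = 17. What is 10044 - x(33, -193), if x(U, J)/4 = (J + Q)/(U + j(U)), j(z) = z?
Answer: 110590/11 ≈ 10054.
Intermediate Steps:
Q = 34 (Q = 2*17 = 34)
x(U, J) = 2*(34 + J)/U (x(U, J) = 4*((J + 34)/(U + U)) = 4*((34 + J)/((2*U))) = 4*((34 + J)*(1/(2*U))) = 4*((34 + J)/(2*U)) = 2*(34 + J)/U)
10044 - x(33, -193) = 10044 - 2*(34 - 193)/33 = 10044 - 2*(-159)/33 = 10044 - 1*(-106/11) = 10044 + 106/11 = 110590/11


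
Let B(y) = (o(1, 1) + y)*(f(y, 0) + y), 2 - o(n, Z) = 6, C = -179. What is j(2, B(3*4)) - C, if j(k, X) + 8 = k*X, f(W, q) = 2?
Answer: 395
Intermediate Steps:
o(n, Z) = -4 (o(n, Z) = 2 - 1*6 = 2 - 6 = -4)
B(y) = (-4 + y)*(2 + y)
j(k, X) = -8 + X*k (j(k, X) = -8 + k*X = -8 + X*k)
j(2, B(3*4)) - C = (-8 + (-8 + (3*4)² - 6*4)*2) - 1*(-179) = (-8 + (-8 + 12² - 2*12)*2) + 179 = (-8 + (-8 + 144 - 24)*2) + 179 = (-8 + 112*2) + 179 = (-8 + 224) + 179 = 216 + 179 = 395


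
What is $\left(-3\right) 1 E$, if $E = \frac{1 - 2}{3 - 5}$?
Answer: $- \frac{3}{2} \approx -1.5$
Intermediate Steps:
$E = \frac{1}{2}$ ($E = - \frac{1}{-2} = \left(-1\right) \left(- \frac{1}{2}\right) = \frac{1}{2} \approx 0.5$)
$\left(-3\right) 1 E = \left(-3\right) 1 \cdot \frac{1}{2} = \left(-3\right) \frac{1}{2} = - \frac{3}{2}$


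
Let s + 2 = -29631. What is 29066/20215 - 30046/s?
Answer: 1468692668/599031095 ≈ 2.4518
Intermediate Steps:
s = -29633 (s = -2 - 29631 = -29633)
29066/20215 - 30046/s = 29066/20215 - 30046/(-29633) = 29066*(1/20215) - 30046*(-1/29633) = 29066/20215 + 30046/29633 = 1468692668/599031095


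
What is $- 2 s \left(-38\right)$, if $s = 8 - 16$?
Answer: $-608$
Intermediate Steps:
$s = -8$ ($s = 8 - 16 = -8$)
$- 2 s \left(-38\right) = \left(-2\right) \left(-8\right) \left(-38\right) = 16 \left(-38\right) = -608$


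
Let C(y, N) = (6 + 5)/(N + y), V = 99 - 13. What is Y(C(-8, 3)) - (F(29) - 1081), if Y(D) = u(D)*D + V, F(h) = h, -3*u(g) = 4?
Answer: 17114/15 ≈ 1140.9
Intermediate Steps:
u(g) = -4/3 (u(g) = -⅓*4 = -4/3)
V = 86
C(y, N) = 11/(N + y)
Y(D) = 86 - 4*D/3 (Y(D) = -4*D/3 + 86 = 86 - 4*D/3)
Y(C(-8, 3)) - (F(29) - 1081) = (86 - 44/(3*(3 - 8))) - (29 - 1081) = (86 - 44/(3*(-5))) - 1*(-1052) = (86 - 44*(-1)/(3*5)) + 1052 = (86 - 4/3*(-11/5)) + 1052 = (86 + 44/15) + 1052 = 1334/15 + 1052 = 17114/15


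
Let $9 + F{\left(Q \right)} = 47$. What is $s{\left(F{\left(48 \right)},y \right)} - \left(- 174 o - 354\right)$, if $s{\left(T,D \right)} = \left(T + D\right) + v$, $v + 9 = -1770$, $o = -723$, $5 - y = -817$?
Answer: $-126367$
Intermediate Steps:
$y = 822$ ($y = 5 - -817 = 5 + 817 = 822$)
$F{\left(Q \right)} = 38$ ($F{\left(Q \right)} = -9 + 47 = 38$)
$v = -1779$ ($v = -9 - 1770 = -1779$)
$s{\left(T,D \right)} = -1779 + D + T$ ($s{\left(T,D \right)} = \left(T + D\right) - 1779 = \left(D + T\right) - 1779 = -1779 + D + T$)
$s{\left(F{\left(48 \right)},y \right)} - \left(- 174 o - 354\right) = \left(-1779 + 822 + 38\right) - \left(\left(-174\right) \left(-723\right) - 354\right) = -919 - \left(125802 + \left(-426 + 72\right)\right) = -919 - \left(125802 - 354\right) = -919 - 125448 = -126367$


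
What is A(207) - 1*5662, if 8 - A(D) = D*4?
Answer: -6482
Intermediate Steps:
A(D) = 8 - 4*D (A(D) = 8 - D*4 = 8 - 4*D)
A(207) - 1*5662 = (8 - 4*207) - 1*5662 = (8 - 828) - 5662 = -820 - 5662 = -6482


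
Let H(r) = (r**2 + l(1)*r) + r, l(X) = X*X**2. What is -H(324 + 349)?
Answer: -454275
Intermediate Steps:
l(X) = X**3
H(r) = r**2 + 2*r (H(r) = (r**2 + 1**3*r) + r = (r**2 + 1*r) + r = (r**2 + r) + r = (r + r**2) + r = r**2 + 2*r)
-H(324 + 349) = -(324 + 349)*(2 + (324 + 349)) = -673*(2 + 673) = -673*675 = -1*454275 = -454275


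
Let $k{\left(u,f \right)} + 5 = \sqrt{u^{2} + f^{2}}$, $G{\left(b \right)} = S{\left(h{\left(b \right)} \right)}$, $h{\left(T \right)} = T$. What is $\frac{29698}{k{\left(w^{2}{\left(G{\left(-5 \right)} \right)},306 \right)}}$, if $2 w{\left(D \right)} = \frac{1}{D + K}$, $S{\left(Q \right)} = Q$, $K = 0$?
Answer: $\frac{1484900000}{936110001} + \frac{2969800 \sqrt{936360001}}{936110001} \approx 98.664$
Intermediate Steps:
$G{\left(b \right)} = b$
$w{\left(D \right)} = \frac{1}{2 D}$ ($w{\left(D \right)} = \frac{1}{2 \left(D + 0\right)} = \frac{1}{2 D}$)
$k{\left(u,f \right)} = -5 + \sqrt{f^{2} + u^{2}}$ ($k{\left(u,f \right)} = -5 + \sqrt{u^{2} + f^{2}} = -5 + \sqrt{f^{2} + u^{2}}$)
$\frac{29698}{k{\left(w^{2}{\left(G{\left(-5 \right)} \right)},306 \right)}} = \frac{29698}{-5 + \sqrt{306^{2} + \left(\left(\frac{1}{2 \left(-5\right)}\right)^{2}\right)^{2}}} = \frac{29698}{-5 + \sqrt{93636 + \left(\left(\frac{1}{2} \left(- \frac{1}{5}\right)\right)^{2}\right)^{2}}} = \frac{29698}{-5 + \sqrt{93636 + \left(\left(- \frac{1}{10}\right)^{2}\right)^{2}}} = \frac{29698}{-5 + \sqrt{93636 + \left(\frac{1}{100}\right)^{2}}} = \frac{29698}{-5 + \sqrt{93636 + \frac{1}{10000}}} = \frac{29698}{-5 + \sqrt{\frac{936360001}{10000}}} = \frac{29698}{-5 + \frac{\sqrt{936360001}}{100}}$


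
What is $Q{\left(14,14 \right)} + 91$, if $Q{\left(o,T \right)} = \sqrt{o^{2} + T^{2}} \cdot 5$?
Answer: $91 + 70 \sqrt{2} \approx 189.99$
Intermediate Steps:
$Q{\left(o,T \right)} = 5 \sqrt{T^{2} + o^{2}}$ ($Q{\left(o,T \right)} = \sqrt{T^{2} + o^{2}} \cdot 5 = 5 \sqrt{T^{2} + o^{2}}$)
$Q{\left(14,14 \right)} + 91 = 5 \sqrt{14^{2} + 14^{2}} + 91 = 5 \sqrt{196 + 196} + 91 = 5 \sqrt{392} + 91 = 5 \cdot 14 \sqrt{2} + 91 = 70 \sqrt{2} + 91 = 91 + 70 \sqrt{2}$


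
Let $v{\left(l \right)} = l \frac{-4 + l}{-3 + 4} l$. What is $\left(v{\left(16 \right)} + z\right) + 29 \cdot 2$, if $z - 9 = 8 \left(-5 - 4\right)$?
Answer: $3067$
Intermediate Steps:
$z = -63$ ($z = 9 + 8 \left(-5 - 4\right) = 9 + 8 \left(-9\right) = 9 - 72 = -63$)
$v{\left(l \right)} = l^{2} \left(-4 + l\right)$ ($v{\left(l \right)} = l \frac{-4 + l}{1} l = l \left(-4 + l\right) 1 l = l \left(-4 + l\right) l = l^{2} \left(-4 + l\right)$)
$\left(v{\left(16 \right)} + z\right) + 29 \cdot 2 = \left(16^{2} \left(-4 + 16\right) - 63\right) + 29 \cdot 2 = \left(256 \cdot 12 - 63\right) + 58 = \left(3072 - 63\right) + 58 = 3009 + 58 = 3067$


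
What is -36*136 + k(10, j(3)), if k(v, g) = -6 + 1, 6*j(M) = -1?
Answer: -4901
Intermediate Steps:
j(M) = -⅙ (j(M) = (⅙)*(-1) = -⅙)
k(v, g) = -5
-36*136 + k(10, j(3)) = -36*136 - 5 = -4896 - 5 = -4901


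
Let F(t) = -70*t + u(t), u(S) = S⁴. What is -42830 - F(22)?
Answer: -275546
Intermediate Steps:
F(t) = t⁴ - 70*t (F(t) = -70*t + t⁴ = t⁴ - 70*t)
-42830 - F(22) = -42830 - 22*(-70 + 22³) = -42830 - 22*(-70 + 10648) = -42830 - 22*10578 = -42830 - 1*232716 = -42830 - 232716 = -275546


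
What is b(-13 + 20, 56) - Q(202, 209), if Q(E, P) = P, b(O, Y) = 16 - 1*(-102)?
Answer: -91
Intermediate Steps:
b(O, Y) = 118 (b(O, Y) = 16 + 102 = 118)
b(-13 + 20, 56) - Q(202, 209) = 118 - 1*209 = 118 - 209 = -91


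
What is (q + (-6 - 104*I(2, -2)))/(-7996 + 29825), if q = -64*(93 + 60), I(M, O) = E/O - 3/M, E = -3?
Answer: -9798/21829 ≈ -0.44885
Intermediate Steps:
I(M, O) = -3/M - 3/O (I(M, O) = -3/O - 3/M = -3/M - 3/O)
q = -9792 (q = -64*153 = -9792)
(q + (-6 - 104*I(2, -2)))/(-7996 + 29825) = (-9792 + (-6 - 104*(-3/2 - 3/(-2))))/(-7996 + 29825) = (-9792 + (-6 - 104*(-3*½ - 3*(-½))))/21829 = (-9792 + (-6 - 104*(-3/2 + 3/2)))*(1/21829) = (-9792 + (-6 - 104*0))*(1/21829) = (-9792 + (-6 + 0))*(1/21829) = (-9792 - 6)*(1/21829) = -9798*1/21829 = -9798/21829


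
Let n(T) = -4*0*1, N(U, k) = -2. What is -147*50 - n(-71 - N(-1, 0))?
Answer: -7350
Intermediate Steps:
n(T) = 0 (n(T) = 0*1 = 0)
-147*50 - n(-71 - N(-1, 0)) = -147*50 - 1*0 = -7350 + 0 = -7350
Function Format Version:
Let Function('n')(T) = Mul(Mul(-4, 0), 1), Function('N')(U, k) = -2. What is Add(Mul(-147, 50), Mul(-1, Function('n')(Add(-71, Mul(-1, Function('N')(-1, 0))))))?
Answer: -7350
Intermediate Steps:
Function('n')(T) = 0 (Function('n')(T) = Mul(0, 1) = 0)
Add(Mul(-147, 50), Mul(-1, Function('n')(Add(-71, Mul(-1, Function('N')(-1, 0)))))) = Add(Mul(-147, 50), Mul(-1, 0)) = Add(-7350, 0) = -7350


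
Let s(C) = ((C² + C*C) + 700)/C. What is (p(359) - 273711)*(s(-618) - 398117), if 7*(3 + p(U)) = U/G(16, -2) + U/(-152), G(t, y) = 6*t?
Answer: 61608153943248179/563616 ≈ 1.0931e+11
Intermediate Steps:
p(U) = -3 + U/1824 (p(U) = -3 + (U/((6*16)) + U/(-152))/7 = -3 + (U/96 + U*(-1/152))/7 = -3 + (U*(1/96) - U/152)/7 = -3 + (U/96 - U/152)/7 = -3 + (7*U/1824)/7 = -3 + U/1824)
s(C) = (700 + 2*C²)/C (s(C) = ((C² + C²) + 700)/C = (2*C² + 700)/C = (700 + 2*C²)/C)
(p(359) - 273711)*(s(-618) - 398117) = ((-3 + (1/1824)*359) - 273711)*((2*(-618) + 700/(-618)) - 398117) = ((-3 + 359/1824) - 273711)*((-1236 + 700*(-1/618)) - 398117) = (-5113/1824 - 273711)*((-1236 - 350/309) - 398117) = -499253977*(-382274/309 - 398117)/1824 = -499253977/1824*(-123400427/309) = 61608153943248179/563616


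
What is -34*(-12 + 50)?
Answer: -1292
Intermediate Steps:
-34*(-12 + 50) = -34*38 = -1292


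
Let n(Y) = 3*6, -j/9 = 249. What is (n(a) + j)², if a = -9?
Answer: 4941729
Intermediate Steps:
j = -2241 (j = -9*249 = -2241)
n(Y) = 18
(n(a) + j)² = (18 - 2241)² = (-2223)² = 4941729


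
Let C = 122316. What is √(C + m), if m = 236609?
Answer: 35*√293 ≈ 599.10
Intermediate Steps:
√(C + m) = √(122316 + 236609) = √358925 = 35*√293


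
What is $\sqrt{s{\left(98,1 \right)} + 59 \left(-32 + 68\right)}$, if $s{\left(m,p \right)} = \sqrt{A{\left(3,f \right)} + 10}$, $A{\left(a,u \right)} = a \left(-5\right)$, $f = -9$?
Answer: $\sqrt{2124 + i \sqrt{5}} \approx 46.087 + 0.0243 i$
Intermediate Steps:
$A{\left(a,u \right)} = - 5 a$
$s{\left(m,p \right)} = i \sqrt{5}$ ($s{\left(m,p \right)} = \sqrt{\left(-5\right) 3 + 10} = \sqrt{-15 + 10} = \sqrt{-5} = i \sqrt{5}$)
$\sqrt{s{\left(98,1 \right)} + 59 \left(-32 + 68\right)} = \sqrt{i \sqrt{5} + 59 \left(-32 + 68\right)} = \sqrt{i \sqrt{5} + 59 \cdot 36} = \sqrt{i \sqrt{5} + 2124} = \sqrt{2124 + i \sqrt{5}}$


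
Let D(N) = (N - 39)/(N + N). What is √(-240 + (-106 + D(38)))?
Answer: I*√499643/38 ≈ 18.601*I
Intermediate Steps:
D(N) = (-39 + N)/(2*N) (D(N) = (-39 + N)/((2*N)) = (-39 + N)*(1/(2*N)) = (-39 + N)/(2*N))
√(-240 + (-106 + D(38))) = √(-240 + (-106 + (½)*(-39 + 38)/38)) = √(-240 + (-106 + (½)*(1/38)*(-1))) = √(-240 + (-106 - 1/76)) = √(-240 - 8057/76) = √(-26297/76) = I*√499643/38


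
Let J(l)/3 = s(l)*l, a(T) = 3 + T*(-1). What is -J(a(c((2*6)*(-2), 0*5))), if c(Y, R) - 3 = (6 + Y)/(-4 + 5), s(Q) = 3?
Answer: -162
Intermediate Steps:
c(Y, R) = 9 + Y (c(Y, R) = 3 + (6 + Y)/(-4 + 5) = 3 + (6 + Y)/1 = 3 + (6 + Y)*1 = 3 + (6 + Y) = 9 + Y)
a(T) = 3 - T
J(l) = 9*l (J(l) = 3*(3*l) = 9*l)
-J(a(c((2*6)*(-2), 0*5))) = -9*(3 - (9 + (2*6)*(-2))) = -9*(3 - (9 + 12*(-2))) = -9*(3 - (9 - 24)) = -9*(3 - 1*(-15)) = -9*(3 + 15) = -9*18 = -1*162 = -162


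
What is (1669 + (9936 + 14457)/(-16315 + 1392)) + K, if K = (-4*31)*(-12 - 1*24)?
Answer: 91498366/14923 ≈ 6131.4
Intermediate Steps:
K = 4464 (K = -124*(-12 - 24) = -124*(-36) = 4464)
(1669 + (9936 + 14457)/(-16315 + 1392)) + K = (1669 + (9936 + 14457)/(-16315 + 1392)) + 4464 = (1669 + 24393/(-14923)) + 4464 = (1669 + 24393*(-1/14923)) + 4464 = (1669 - 24393/14923) + 4464 = 24882094/14923 + 4464 = 91498366/14923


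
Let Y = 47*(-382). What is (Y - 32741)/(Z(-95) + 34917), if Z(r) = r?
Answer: -50695/34822 ≈ -1.4558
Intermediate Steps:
Y = -17954
(Y - 32741)/(Z(-95) + 34917) = (-17954 - 32741)/(-95 + 34917) = -50695/34822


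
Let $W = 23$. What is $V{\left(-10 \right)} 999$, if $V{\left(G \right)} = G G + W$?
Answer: $122877$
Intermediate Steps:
$V{\left(G \right)} = 23 + G^{2}$ ($V{\left(G \right)} = G G + 23 = G^{2} + 23 = 23 + G^{2}$)
$V{\left(-10 \right)} 999 = \left(23 + \left(-10\right)^{2}\right) 999 = \left(23 + 100\right) 999 = 123 \cdot 999 = 122877$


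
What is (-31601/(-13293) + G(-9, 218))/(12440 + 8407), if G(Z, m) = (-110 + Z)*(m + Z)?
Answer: -330578602/277119171 ≈ -1.1929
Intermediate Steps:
G(Z, m) = (-110 + Z)*(Z + m)
(-31601/(-13293) + G(-9, 218))/(12440 + 8407) = (-31601/(-13293) + ((-9)² - 110*(-9) - 110*218 - 9*218))/(12440 + 8407) = (-31601*(-1/13293) + (81 + 990 - 23980 - 1962))/20847 = (31601/13293 - 24871)*(1/20847) = -330578602/13293*1/20847 = -330578602/277119171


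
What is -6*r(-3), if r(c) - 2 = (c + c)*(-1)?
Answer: -48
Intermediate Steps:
r(c) = 2 - 2*c (r(c) = 2 + (c + c)*(-1) = 2 + (2*c)*(-1) = 2 - 2*c)
-6*r(-3) = -6*(2 - 2*(-3)) = -6*(2 + 6) = -6*8 = -48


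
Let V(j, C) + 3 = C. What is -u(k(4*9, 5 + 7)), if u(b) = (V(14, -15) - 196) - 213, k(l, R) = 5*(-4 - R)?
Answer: 427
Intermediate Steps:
V(j, C) = -3 + C
k(l, R) = -20 - 5*R
u(b) = -427 (u(b) = ((-3 - 15) - 196) - 213 = (-18 - 196) - 213 = -214 - 213 = -427)
-u(k(4*9, 5 + 7)) = -1*(-427) = 427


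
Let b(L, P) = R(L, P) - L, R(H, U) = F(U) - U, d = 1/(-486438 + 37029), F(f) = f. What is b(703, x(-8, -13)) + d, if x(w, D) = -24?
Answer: -315934528/449409 ≈ -703.00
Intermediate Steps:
d = -1/449409 (d = 1/(-449409) = -1/449409 ≈ -2.2251e-6)
R(H, U) = 0 (R(H, U) = U - U = 0)
b(L, P) = -L (b(L, P) = 0 - L = -L)
b(703, x(-8, -13)) + d = -1*703 - 1/449409 = -703 - 1/449409 = -315934528/449409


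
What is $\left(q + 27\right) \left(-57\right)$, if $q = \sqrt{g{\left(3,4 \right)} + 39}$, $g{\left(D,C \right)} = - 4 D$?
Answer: $-1539 - 171 \sqrt{3} \approx -1835.2$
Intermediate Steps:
$q = 3 \sqrt{3}$ ($q = \sqrt{\left(-4\right) 3 + 39} = \sqrt{-12 + 39} = \sqrt{27} = 3 \sqrt{3} \approx 5.1962$)
$\left(q + 27\right) \left(-57\right) = \left(3 \sqrt{3} + 27\right) \left(-57\right) = \left(27 + 3 \sqrt{3}\right) \left(-57\right) = -1539 - 171 \sqrt{3}$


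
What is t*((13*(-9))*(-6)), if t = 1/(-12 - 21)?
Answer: -234/11 ≈ -21.273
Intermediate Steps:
t = -1/33 (t = 1/(-33) = -1/33 ≈ -0.030303)
t*((13*(-9))*(-6)) = -13*(-9)*(-6)/33 = -(-39)*(-6)/11 = -1/33*702 = -234/11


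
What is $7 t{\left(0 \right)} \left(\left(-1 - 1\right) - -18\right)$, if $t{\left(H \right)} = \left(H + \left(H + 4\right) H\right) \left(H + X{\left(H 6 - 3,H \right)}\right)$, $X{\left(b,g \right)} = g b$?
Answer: $0$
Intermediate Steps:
$X{\left(b,g \right)} = b g$
$t{\left(H \right)} = \left(H + H \left(-3 + 6 H\right)\right) \left(H + H \left(4 + H\right)\right)$ ($t{\left(H \right)} = \left(H + \left(H + 4\right) H\right) \left(H + \left(H 6 - 3\right) H\right) = \left(H + \left(4 + H\right) H\right) \left(H + \left(6 H - 3\right) H\right) = \left(H + H \left(4 + H\right)\right) \left(H + \left(-3 + 6 H\right) H\right) = \left(H + H \left(4 + H\right)\right) \left(H + H \left(-3 + 6 H\right)\right) = \left(H + H \left(-3 + 6 H\right)\right) \left(H + H \left(4 + H\right)\right)$)
$7 t{\left(0 \right)} \left(\left(-1 - 1\right) - -18\right) = 7 \cdot 0^{2} \left(-10 + 6 \cdot 0^{2} + 28 \cdot 0\right) \left(\left(-1 - 1\right) - -18\right) = 7 \cdot 0 \left(-10 + 6 \cdot 0 + 0\right) \left(-2 + 18\right) = 7 \cdot 0 \left(-10 + 0 + 0\right) 16 = 7 \cdot 0 \left(-10\right) 16 = 7 \cdot 0 \cdot 16 = 0 \cdot 16 = 0$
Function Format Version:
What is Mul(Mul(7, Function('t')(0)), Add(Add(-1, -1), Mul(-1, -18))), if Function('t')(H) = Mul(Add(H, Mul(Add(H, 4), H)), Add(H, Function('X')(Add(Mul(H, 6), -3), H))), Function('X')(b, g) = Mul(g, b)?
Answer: 0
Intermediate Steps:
Function('X')(b, g) = Mul(b, g)
Function('t')(H) = Mul(Add(H, Mul(H, Add(-3, Mul(6, H)))), Add(H, Mul(H, Add(4, H)))) (Function('t')(H) = Mul(Add(H, Mul(Add(H, 4), H)), Add(H, Mul(Add(Mul(H, 6), -3), H))) = Mul(Add(H, Mul(Add(4, H), H)), Add(H, Mul(Add(Mul(6, H), -3), H))) = Mul(Add(H, Mul(H, Add(4, H))), Add(H, Mul(Add(-3, Mul(6, H)), H))) = Mul(Add(H, Mul(H, Add(4, H))), Add(H, Mul(H, Add(-3, Mul(6, H))))) = Mul(Add(H, Mul(H, Add(-3, Mul(6, H)))), Add(H, Mul(H, Add(4, H)))))
Mul(Mul(7, Function('t')(0)), Add(Add(-1, -1), Mul(-1, -18))) = Mul(Mul(7, Mul(Pow(0, 2), Add(-10, Mul(6, Pow(0, 2)), Mul(28, 0)))), Add(Add(-1, -1), Mul(-1, -18))) = Mul(Mul(7, Mul(0, Add(-10, Mul(6, 0), 0))), Add(-2, 18)) = Mul(Mul(7, Mul(0, Add(-10, 0, 0))), 16) = Mul(Mul(7, Mul(0, -10)), 16) = Mul(Mul(7, 0), 16) = Mul(0, 16) = 0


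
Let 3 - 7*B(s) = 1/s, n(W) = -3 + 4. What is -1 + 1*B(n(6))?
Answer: -5/7 ≈ -0.71429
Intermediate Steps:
n(W) = 1
B(s) = 3/7 - 1/(7*s)
-1 + 1*B(n(6)) = -1 + 1*((⅐)*(-1 + 3*1)/1) = -1 + 1*((⅐)*1*(-1 + 3)) = -1 + 1*((⅐)*1*2) = -1 + 1*(2/7) = -1 + 2/7 = -5/7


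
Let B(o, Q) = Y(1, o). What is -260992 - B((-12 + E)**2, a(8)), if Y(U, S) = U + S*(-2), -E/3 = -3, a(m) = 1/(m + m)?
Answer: -260975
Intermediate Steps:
a(m) = 1/(2*m)
E = 9 (E = -3*(-3) = 9)
Y(U, S) = U - 2*S
B(o, Q) = 1 - 2*o
-260992 - B((-12 + E)**2, a(8)) = -260992 - (1 - 2*(-12 + 9)**2) = -260992 - (1 - 2*(-3)**2) = -260992 - (1 - 2*9) = -260992 - (1 - 18) = -260992 - 1*(-17) = -260992 + 17 = -260975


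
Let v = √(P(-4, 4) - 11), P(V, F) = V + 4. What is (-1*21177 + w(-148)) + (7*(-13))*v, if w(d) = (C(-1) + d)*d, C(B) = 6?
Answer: -161 - 91*I*√11 ≈ -161.0 - 301.81*I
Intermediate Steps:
P(V, F) = 4 + V
w(d) = d*(6 + d) (w(d) = (6 + d)*d = d*(6 + d))
v = I*√11 (v = √((4 - 4) - 11) = √(0 - 11) = √(-11) = I*√11 ≈ 3.3166*I)
(-1*21177 + w(-148)) + (7*(-13))*v = (-1*21177 - 148*(6 - 148)) + (7*(-13))*(I*√11) = (-21177 - 148*(-142)) - 91*I*√11 = (-21177 + 21016) - 91*I*√11 = -161 - 91*I*√11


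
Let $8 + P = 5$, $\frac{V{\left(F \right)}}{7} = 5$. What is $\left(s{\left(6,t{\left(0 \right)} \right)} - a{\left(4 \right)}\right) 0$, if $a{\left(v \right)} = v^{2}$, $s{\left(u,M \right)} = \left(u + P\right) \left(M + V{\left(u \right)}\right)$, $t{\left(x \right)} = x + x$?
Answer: $0$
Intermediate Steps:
$V{\left(F \right)} = 35$ ($V{\left(F \right)} = 7 \cdot 5 = 35$)
$P = -3$ ($P = -8 + 5 = -3$)
$t{\left(x \right)} = 2 x$
$s{\left(u,M \right)} = \left(-3 + u\right) \left(35 + M\right)$ ($s{\left(u,M \right)} = \left(u - 3\right) \left(M + 35\right) = \left(-3 + u\right) \left(35 + M\right)$)
$\left(s{\left(6,t{\left(0 \right)} \right)} - a{\left(4 \right)}\right) 0 = \left(\left(-105 - 3 \cdot 2 \cdot 0 + 35 \cdot 6 + 2 \cdot 0 \cdot 6\right) - 4^{2}\right) 0 = \left(\left(-105 - 0 + 210 + 0 \cdot 6\right) - 16\right) 0 = \left(\left(-105 + 0 + 210 + 0\right) - 16\right) 0 = \left(105 - 16\right) 0 = 89 \cdot 0 = 0$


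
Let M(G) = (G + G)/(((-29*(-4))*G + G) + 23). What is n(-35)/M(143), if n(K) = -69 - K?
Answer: -284818/143 ≈ -1991.7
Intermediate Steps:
M(G) = 2*G/(23 + 117*G) (M(G) = (2*G)/((116*G + G) + 23) = (2*G)/(117*G + 23) = (2*G)/(23 + 117*G) = 2*G/(23 + 117*G))
n(-35)/M(143) = (-69 - 1*(-35))/((2*143/(23 + 117*143))) = (-69 + 35)/((2*143/(23 + 16731))) = -34/(2*143/16754) = -34/(2*143*(1/16754)) = -34/143/8377 = -34*8377/143 = -284818/143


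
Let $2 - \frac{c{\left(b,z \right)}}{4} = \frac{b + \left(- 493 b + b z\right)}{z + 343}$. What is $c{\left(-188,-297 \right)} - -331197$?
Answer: $\frac{7321051}{23} \approx 3.1831 \cdot 10^{5}$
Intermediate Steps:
$c{\left(b,z \right)} = 8 - \frac{4 \left(- 492 b + b z\right)}{343 + z}$ ($c{\left(b,z \right)} = 8 - 4 \frac{b + \left(- 493 b + b z\right)}{z + 343} = 8 - 4 \frac{- 492 b + b z}{343 + z} = 8 - \frac{4 \left(- 492 b + b z\right)}{343 + z}$)
$c{\left(-188,-297 \right)} - -331197 = \frac{4 \left(686 + 2 \left(-297\right) + 492 \left(-188\right) - \left(-188\right) \left(-297\right)\right)}{343 - 297} - -331197 = \frac{4 \left(686 - 594 - 92496 - 55836\right)}{46} + 331197 = 4 \cdot \frac{1}{46} \left(-148240\right) + 331197 = - \frac{296480}{23} + 331197 = \frac{7321051}{23}$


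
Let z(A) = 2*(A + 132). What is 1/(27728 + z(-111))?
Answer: 1/27770 ≈ 3.6010e-5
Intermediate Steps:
z(A) = 264 + 2*A (z(A) = 2*(132 + A) = 264 + 2*A)
1/(27728 + z(-111)) = 1/(27728 + (264 + 2*(-111))) = 1/(27728 + (264 - 222)) = 1/(27728 + 42) = 1/27770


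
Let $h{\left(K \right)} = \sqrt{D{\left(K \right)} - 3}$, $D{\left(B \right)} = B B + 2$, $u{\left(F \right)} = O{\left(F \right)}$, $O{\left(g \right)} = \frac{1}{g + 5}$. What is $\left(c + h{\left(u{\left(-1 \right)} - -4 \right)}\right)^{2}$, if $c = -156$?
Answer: $\frac{\left(624 - \sqrt{273}\right)^{2}}{16} \approx 23064.0$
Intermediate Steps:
$O{\left(g \right)} = \frac{1}{5 + g}$
$u{\left(F \right)} = \frac{1}{5 + F}$
$D{\left(B \right)} = 2 + B^{2}$ ($D{\left(B \right)} = B^{2} + 2 = 2 + B^{2}$)
$h{\left(K \right)} = \sqrt{-1 + K^{2}}$ ($h{\left(K \right)} = \sqrt{\left(2 + K^{2}\right) - 3} = \sqrt{-1 + K^{2}}$)
$\left(c + h{\left(u{\left(-1 \right)} - -4 \right)}\right)^{2} = \left(-156 + \sqrt{-1 + \left(\frac{1}{5 - 1} - -4\right)^{2}}\right)^{2} = \left(-156 + \sqrt{-1 + \left(\frac{1}{4} + 4\right)^{2}}\right)^{2} = \left(-156 + \sqrt{-1 + \left(\frac{17}{4}\right)^{2}}\right)^{2} = \left(-156 + \sqrt{-1 + \frac{289}{16}}\right)^{2} = \left(-156 + \sqrt{\frac{273}{16}}\right)^{2} = \left(-156 + \frac{\sqrt{273}}{4}\right)^{2}$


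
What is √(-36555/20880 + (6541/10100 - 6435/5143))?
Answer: I*√1923259633831580991/903830820 ≈ 1.5344*I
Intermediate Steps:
√(-36555/20880 + (6541/10100 - 6435/5143)) = √(-36555*1/20880 + (6541*(1/10100) - 6435*1/5143)) = √(-2437/1392 + (6541/10100 - 6435/5143)) = √(-2437/1392 - 31353137/51944300) = √(-42557956451/18076616400) = I*√1923259633831580991/903830820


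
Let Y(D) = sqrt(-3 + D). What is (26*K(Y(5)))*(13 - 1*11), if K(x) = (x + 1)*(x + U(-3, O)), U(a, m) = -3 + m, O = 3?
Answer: 104 + 52*sqrt(2) ≈ 177.54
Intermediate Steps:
K(x) = x*(1 + x) (K(x) = (x + 1)*(x + (-3 + 3)) = (1 + x)*(x + 0) = (1 + x)*x = x*(1 + x))
(26*K(Y(5)))*(13 - 1*11) = (26*(sqrt(-3 + 5)*(1 + sqrt(-3 + 5))))*(13 - 1*11) = (26*(sqrt(2)*(1 + sqrt(2))))*(13 - 11) = (26*sqrt(2)*(1 + sqrt(2)))*2 = 52*sqrt(2)*(1 + sqrt(2))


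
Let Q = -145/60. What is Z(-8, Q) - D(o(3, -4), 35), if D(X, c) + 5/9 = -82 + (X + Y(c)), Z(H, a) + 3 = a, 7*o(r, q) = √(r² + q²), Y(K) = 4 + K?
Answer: 9431/252 ≈ 37.425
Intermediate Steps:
Q = -29/12 (Q = -145*1/60 = -29/12 ≈ -2.4167)
o(r, q) = √(q² + r²)/7 (o(r, q) = √(r² + q²)/7 = √(q² + r²)/7)
Z(H, a) = -3 + a
D(X, c) = -707/9 + X + c (D(X, c) = -5/9 + (-82 + (X + (4 + c))) = -5/9 + (-82 + (4 + X + c)) = -5/9 + (-78 + X + c) = -707/9 + X + c)
Z(-8, Q) - D(o(3, -4), 35) = (-3 - 29/12) - (-707/9 + √((-4)² + 3²)/7 + 35) = -65/12 - (-707/9 + √(16 + 9)/7 + 35) = -65/12 - (-707/9 + √25/7 + 35) = -65/12 - (-707/9 + (⅐)*5 + 35) = -65/12 - (-707/9 + 5/7 + 35) = -65/12 - 1*(-2699/63) = -65/12 + 2699/63 = 9431/252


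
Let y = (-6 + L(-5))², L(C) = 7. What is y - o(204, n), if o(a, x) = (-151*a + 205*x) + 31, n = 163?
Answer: -2641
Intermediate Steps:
o(a, x) = 31 - 151*a + 205*x
y = 1 (y = (-6 + 7)² = 1² = 1)
y - o(204, n) = 1 - (31 - 151*204 + 205*163) = 1 - (31 - 30804 + 33415) = 1 - 1*2642 = 1 - 2642 = -2641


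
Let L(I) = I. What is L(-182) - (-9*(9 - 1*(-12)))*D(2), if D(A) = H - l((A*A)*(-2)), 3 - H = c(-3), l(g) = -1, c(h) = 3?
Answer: 7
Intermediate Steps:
H = 0 (H = 3 - 1*3 = 3 - 3 = 0)
D(A) = 1 (D(A) = 0 - 1*(-1) = 0 + 1 = 1)
L(-182) - (-9*(9 - 1*(-12)))*D(2) = -182 - (-9*(9 - 1*(-12))) = -182 - (-9*(9 + 12)) = -182 - (-9*21) = -182 - (-189) = -182 - 1*(-189) = -182 + 189 = 7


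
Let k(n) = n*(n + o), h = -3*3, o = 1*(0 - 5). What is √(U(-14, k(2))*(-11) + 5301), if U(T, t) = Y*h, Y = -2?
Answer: 27*√7 ≈ 71.435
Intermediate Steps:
o = -5 (o = 1*(-5) = -5)
h = -9
k(n) = n*(-5 + n) (k(n) = n*(n - 5) = n*(-5 + n))
U(T, t) = 18 (U(T, t) = -2*(-9) = 18)
√(U(-14, k(2))*(-11) + 5301) = √(18*(-11) + 5301) = √(-198 + 5301) = √5103 = 27*√7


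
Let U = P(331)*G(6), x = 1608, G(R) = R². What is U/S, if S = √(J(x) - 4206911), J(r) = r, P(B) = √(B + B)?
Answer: -36*I*√2783910586/4205303 ≈ -0.45168*I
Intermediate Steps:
P(B) = √2*√B (P(B) = √(2*B) = √2*√B)
S = I*√4205303 (S = √(1608 - 4206911) = √(-4205303) = I*√4205303 ≈ 2050.7*I)
U = 36*√662 (U = (√2*√331)*6² = √662*36 = 36*√662 ≈ 926.26)
U/S = (36*√662)/((I*√4205303)) = (36*√662)*(-I*√4205303/4205303) = -36*I*√2783910586/4205303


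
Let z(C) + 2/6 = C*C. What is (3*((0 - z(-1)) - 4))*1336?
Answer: -18704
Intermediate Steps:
z(C) = -1/3 + C**2 (z(C) = -1/3 + C*C = -1/3 + C**2)
(3*((0 - z(-1)) - 4))*1336 = (3*((0 - (-1/3 + (-1)**2)) - 4))*1336 = (3*((0 - (-1/3 + 1)) - 4))*1336 = (3*((0 - 1*2/3) - 4))*1336 = (3*((0 - 2/3) - 4))*1336 = (3*(-2/3 - 4))*1336 = (3*(-14/3))*1336 = -14*1336 = -18704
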